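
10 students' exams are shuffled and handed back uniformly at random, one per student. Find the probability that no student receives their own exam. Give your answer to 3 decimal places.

0.368

This is the derangement probability: permutations of 10 with no fixed point.
D(10) = 10! · (1 − 1/1! + 1/2! − ··· + (−1)^10/10!) = 1334961.
P = 1334961/3628800 = 16481/44800 ≈ 0.368.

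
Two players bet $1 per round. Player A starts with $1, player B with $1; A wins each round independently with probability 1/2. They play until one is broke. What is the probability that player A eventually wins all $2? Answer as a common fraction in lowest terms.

With a fair step, P(i) = ½P(i−1) + ½P(i+1) with P(0)=0, P(2)=1 has the linear solution P(i) = i/2.
P(1) = 1/2.

1/2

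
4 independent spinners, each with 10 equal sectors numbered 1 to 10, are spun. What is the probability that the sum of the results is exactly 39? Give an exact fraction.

1/2500

There are 10^4 = 10000 equally likely outcomes.
The number of ordered 4-tuples from {1,…,10} summing to 39 is 4.
P(sum = 39) = 4/10000 = 1/2500.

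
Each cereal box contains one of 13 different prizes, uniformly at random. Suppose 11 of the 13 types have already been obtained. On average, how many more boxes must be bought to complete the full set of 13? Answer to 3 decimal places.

Starting from 11 distinct types, each trial gives a new one with probability (13−i)/13 when i types are held, so the wait for the next new type is 13/(13−i).
E = 13/2 + 13/1 = 39/2 ≈ 19.500.

19.500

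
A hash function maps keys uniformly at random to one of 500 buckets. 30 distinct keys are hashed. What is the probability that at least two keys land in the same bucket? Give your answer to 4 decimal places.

It's easier to compute the probability that all 30 are distinct.
P(all distinct) = 500/500 · 499/500 · ··· · 471/500 ≈ 0.4116.
So the probability of at least one match is 1 − 0.4116 = 0.5884.

0.5884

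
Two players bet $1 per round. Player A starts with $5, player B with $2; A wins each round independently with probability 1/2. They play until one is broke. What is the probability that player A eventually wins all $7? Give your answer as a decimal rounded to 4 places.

0.7143

With a fair step, P(i) = ½P(i−1) + ½P(i+1) with P(0)=0, P(7)=1 has the linear solution P(i) = i/7.
P(5) = 5/7 ≈ 0.7143.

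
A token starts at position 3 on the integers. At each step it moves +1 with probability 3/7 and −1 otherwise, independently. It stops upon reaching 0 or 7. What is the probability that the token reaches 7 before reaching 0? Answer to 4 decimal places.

Let r = q/p = (4/7)/(3/7) = 4/3. The recurrence P(i) = p·P(i+1) + q·P(i−1) with P(0)=0, P(7)=1 gives P(i) = (1 − r^i)/(1 − r^7).
P(3) = (1 − (4/3)^3) / (1 − (4/3)^7) = 2997/14197 ≈ 0.2111.

0.2111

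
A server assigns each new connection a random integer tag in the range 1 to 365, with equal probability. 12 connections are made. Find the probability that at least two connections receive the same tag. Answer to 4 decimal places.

It's easier to compute the probability that all 12 are distinct.
P(all distinct) = 365/365 · 364/365 · ··· · 354/365 ≈ 0.8330.
So the probability of at least one match is 1 − 0.8330 = 0.1670.

0.1670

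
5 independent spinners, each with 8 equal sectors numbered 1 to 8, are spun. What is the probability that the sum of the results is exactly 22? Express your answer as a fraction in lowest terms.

There are 8^5 = 32768 equally likely outcomes.
The number of ordered 5-tuples from {1,…,8} summing to 22 is 2460.
P(sum = 22) = 2460/32768 = 615/8192.

615/8192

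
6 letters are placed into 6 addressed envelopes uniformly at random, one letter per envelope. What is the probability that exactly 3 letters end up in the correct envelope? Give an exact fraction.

1/18

Choose which 3 of the 6 are fixed: C(6,3) = 20 ways.
The remaining 3 must have no fixed point: D(3) = 2.
P = 20·2/720 = 1/18.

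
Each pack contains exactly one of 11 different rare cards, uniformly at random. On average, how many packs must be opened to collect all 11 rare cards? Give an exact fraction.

83711/2520

After i distinct types are collected, each trial gives a new one with probability (11−i)/11, so the expected wait for the next new type is 11/(11−i).
E = 11/11 + 11/10 + 11/9 + 11/8 + 11/7 + 11/6 + 11/5 + 11/4 + 11/3 + 11/2 + 11/1 = 83711/2520.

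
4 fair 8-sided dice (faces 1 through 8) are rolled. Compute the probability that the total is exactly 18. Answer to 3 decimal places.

0.084

There are 8^4 = 4096 equally likely outcomes.
The number of ordered 4-tuples from {1,…,8} summing to 18 is 344.
P(sum = 18) = 344/4096 = 43/512 ≈ 0.084.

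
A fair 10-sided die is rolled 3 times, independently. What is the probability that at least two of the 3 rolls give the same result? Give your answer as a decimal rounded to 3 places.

P(all 3 different) = 10/10 · 9/10 · ··· · 8/10 ≈ 0.720.
P(at least two equal) = 1 − 0.720 = 0.280.

0.280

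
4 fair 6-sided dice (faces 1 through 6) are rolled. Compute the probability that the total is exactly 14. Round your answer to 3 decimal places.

0.113

There are 6^4 = 1296 equally likely outcomes.
The number of ordered 4-tuples from {1,…,6} summing to 14 is 146.
P(sum = 14) = 146/1296 = 73/648 ≈ 0.113.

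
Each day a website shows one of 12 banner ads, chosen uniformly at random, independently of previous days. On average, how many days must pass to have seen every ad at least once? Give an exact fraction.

86021/2310

After i distinct types are collected, each trial gives a new one with probability (12−i)/12, so the expected wait for the next new type is 12/(12−i).
E = 12/12 + 12/11 + 12/10 + 12/9 + 12/8 + 12/7 + 12/6 + 12/5 + 12/4 + 12/3 + 12/2 + 12/1 = 86021/2310.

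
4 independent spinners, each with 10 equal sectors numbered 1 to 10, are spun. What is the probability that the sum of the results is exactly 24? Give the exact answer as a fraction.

There are 10^4 = 10000 equally likely outcomes.
The number of ordered 4-tuples from {1,…,10} summing to 24 is 633.
P(sum = 24) = 633/10000.

633/10000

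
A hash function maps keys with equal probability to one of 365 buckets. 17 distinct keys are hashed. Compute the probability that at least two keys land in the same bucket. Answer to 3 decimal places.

It's easier to compute the probability that all 17 are distinct.
P(all distinct) = 365/365 · 364/365 · ··· · 349/365 ≈ 0.685.
So the probability of at least one match is 1 − 0.685 = 0.315.

0.315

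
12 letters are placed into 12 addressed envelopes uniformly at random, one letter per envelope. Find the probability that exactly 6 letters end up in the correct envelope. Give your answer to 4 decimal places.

0.0005

Choose which 6 of the 12 are fixed: C(12,6) = 924 ways.
The remaining 6 must have no fixed point: D(6) = 265.
P = 924·265/479001600 = 53/103680 ≈ 0.0005.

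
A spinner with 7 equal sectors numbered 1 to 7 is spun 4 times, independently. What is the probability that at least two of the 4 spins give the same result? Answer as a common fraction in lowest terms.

223/343

P(all 4 different) = 7/7 · 6/7 · ··· · 4/7 = 120/343.
P(at least two equal) = 1 − 120/343 = 223/343.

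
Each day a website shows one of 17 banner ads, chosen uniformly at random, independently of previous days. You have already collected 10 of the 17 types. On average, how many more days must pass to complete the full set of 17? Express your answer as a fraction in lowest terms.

Starting from 10 distinct types, each trial gives a new one with probability (17−i)/17 when i types are held, so the wait for the next new type is 17/(17−i).
E = 17/7 + 17/6 + 17/5 + 17/4 + 17/3 + 17/2 + 17/1 = 6171/140.

6171/140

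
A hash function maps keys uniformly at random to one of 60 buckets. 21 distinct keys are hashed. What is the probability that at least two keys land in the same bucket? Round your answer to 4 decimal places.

0.9814

It's easier to compute the probability that all 21 are distinct.
P(all distinct) = 60/60 · 59/60 · ··· · 40/60 ≈ 0.0186.
So the probability of at least one match is 1 − 0.0186 = 0.9814.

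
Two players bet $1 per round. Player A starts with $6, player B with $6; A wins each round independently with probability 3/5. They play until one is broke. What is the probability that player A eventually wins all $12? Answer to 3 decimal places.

Let r = q/p = (2/5)/(3/5) = 2/3. The recurrence P(i) = p·P(i+1) + q·P(i−1) with P(0)=0, P(12)=1 gives P(i) = (1 − r^i)/(1 − r^12).
P(6) = (1 − (2/3)^6) / (1 − (2/3)^12) = 729/793 ≈ 0.919.

0.919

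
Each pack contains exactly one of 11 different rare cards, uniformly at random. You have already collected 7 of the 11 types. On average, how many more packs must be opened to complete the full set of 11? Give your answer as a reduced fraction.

275/12

Starting from 7 distinct types, each trial gives a new one with probability (11−i)/11 when i types are held, so the wait for the next new type is 11/(11−i).
E = 11/4 + 11/3 + 11/2 + 11/1 = 275/12.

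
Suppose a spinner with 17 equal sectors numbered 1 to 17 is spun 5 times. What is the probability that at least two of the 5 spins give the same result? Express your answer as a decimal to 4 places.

P(all 5 different) = 17/17 · 16/17 · ··· · 13/17 ≈ 0.5230.
P(at least two equal) = 1 − 0.5230 = 0.4770.

0.4770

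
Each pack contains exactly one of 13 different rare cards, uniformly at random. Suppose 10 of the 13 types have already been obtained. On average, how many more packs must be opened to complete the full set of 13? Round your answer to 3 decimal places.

Starting from 10 distinct types, each trial gives a new one with probability (13−i)/13 when i types are held, so the wait for the next new type is 13/(13−i).
E = 13/3 + 13/2 + 13/1 = 143/6 ≈ 23.833.

23.833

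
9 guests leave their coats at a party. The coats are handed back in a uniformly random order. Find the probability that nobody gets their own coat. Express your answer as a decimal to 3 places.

0.368

This is the derangement probability: permutations of 9 with no fixed point.
D(9) = 9! · (1 − 1/1! + 1/2! − ··· + (−1)^9/9!) = 133496.
P = 133496/362880 = 16687/45360 ≈ 0.368.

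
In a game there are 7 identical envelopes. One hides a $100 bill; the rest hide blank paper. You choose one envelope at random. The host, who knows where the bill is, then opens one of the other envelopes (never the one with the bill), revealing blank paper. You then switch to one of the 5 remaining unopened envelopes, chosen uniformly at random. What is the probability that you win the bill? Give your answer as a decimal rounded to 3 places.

Your original envelope holds the bill with probability 1/7, so the other 6 collectively hold it with probability 6/7.
The host can always find an empty envelope to open, so this doesn't change that 6/7; it is now spread over the 5 remaining unopened envelopes.
P(win by switching) = (6/7) · (1/5) = 6/35 ≈ 0.171.

0.171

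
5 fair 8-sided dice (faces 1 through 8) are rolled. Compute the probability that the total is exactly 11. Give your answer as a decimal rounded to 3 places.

There are 8^5 = 32768 equally likely outcomes.
The number of ordered 5-tuples from {1,…,8} summing to 11 is 210.
P(sum = 11) = 210/32768 = 105/16384 ≈ 0.006.

0.006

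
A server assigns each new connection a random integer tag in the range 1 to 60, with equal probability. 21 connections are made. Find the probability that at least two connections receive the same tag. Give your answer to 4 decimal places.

0.9814

It's easier to compute the probability that all 21 are distinct.
P(all distinct) = 60/60 · 59/60 · ··· · 40/60 ≈ 0.0186.
So the probability of at least one match is 1 − 0.0186 = 0.9814.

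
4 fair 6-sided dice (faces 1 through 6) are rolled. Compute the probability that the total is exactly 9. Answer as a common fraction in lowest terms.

There are 6^4 = 1296 equally likely outcomes.
The number of ordered 4-tuples from {1,…,6} summing to 9 is 56.
P(sum = 9) = 56/1296 = 7/162.

7/162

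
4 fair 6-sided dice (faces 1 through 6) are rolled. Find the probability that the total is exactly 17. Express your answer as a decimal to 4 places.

There are 6^4 = 1296 equally likely outcomes.
The number of ordered 4-tuples from {1,…,6} summing to 17 is 104.
P(sum = 17) = 104/1296 = 13/162 ≈ 0.0802.

0.0802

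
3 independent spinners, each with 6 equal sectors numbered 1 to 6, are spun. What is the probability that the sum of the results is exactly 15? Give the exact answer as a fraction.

There are 6^3 = 216 equally likely outcomes.
The number of ordered 3-tuples from {1,…,6} summing to 15 is 10.
P(sum = 15) = 10/216 = 5/108.

5/108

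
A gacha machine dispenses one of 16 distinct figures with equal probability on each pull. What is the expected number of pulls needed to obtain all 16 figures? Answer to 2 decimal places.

54.09

After i distinct types are collected, each trial gives a new one with probability (16−i)/16, so the expected wait for the next new type is 16/(16−i).
E = 16/16 + 16/15 + 16/14 + 16/13 + 16/12 + 16/11 + 16/10 + 16/9 + 16/8 + 16/7 + 16/6 + 16/5 + 16/4 + 16/3 + 16/2 + 16/1 = 2436559/45045 ≈ 54.09.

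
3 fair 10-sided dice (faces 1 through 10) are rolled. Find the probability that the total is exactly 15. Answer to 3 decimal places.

There are 10^3 = 1000 equally likely outcomes.
The number of ordered 3-tuples from {1,…,10} summing to 15 is 73.
P(sum = 15) = 73/1000 ≈ 0.073.

0.073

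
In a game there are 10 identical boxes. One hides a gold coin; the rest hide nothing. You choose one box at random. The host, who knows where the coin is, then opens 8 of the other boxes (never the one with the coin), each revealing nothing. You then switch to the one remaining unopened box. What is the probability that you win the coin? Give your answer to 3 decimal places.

Your original box holds the coin with probability 1/10, so the other 9 collectively hold it with probability 9/10.
The host can always find 8 empty boxes to open, so the reveals don't change that 9/10; it is now spread over the 1 remaining unopened box.
P(win by switching) = (9/10) · (1/1) = 9/10 ≈ 0.900.

0.900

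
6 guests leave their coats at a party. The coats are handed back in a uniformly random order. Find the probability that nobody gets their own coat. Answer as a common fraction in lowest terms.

This is the derangement probability: permutations of 6 with no fixed point.
D(6) = 6! · (1 − 1/1! + 1/2! − ··· + (−1)^6/6!) = 265.
P = 265/720 = 53/144.

53/144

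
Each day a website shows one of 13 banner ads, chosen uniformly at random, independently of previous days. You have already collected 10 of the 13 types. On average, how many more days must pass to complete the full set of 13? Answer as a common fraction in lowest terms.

143/6

Starting from 10 distinct types, each trial gives a new one with probability (13−i)/13 when i types are held, so the wait for the next new type is 13/(13−i).
E = 13/3 + 13/2 + 13/1 = 143/6.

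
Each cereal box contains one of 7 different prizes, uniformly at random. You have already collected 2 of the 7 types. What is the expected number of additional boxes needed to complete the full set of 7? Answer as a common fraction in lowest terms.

959/60

Starting from 2 distinct types, each trial gives a new one with probability (7−i)/7 when i types are held, so the wait for the next new type is 7/(7−i).
E = 7/5 + 7/4 + 7/3 + 7/2 + 7/1 = 959/60.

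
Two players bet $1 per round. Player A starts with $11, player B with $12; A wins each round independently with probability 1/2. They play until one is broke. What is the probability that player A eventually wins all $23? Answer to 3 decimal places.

0.478

With a fair step, P(i) = ½P(i−1) + ½P(i+1) with P(0)=0, P(23)=1 has the linear solution P(i) = i/23.
P(11) = 11/23 ≈ 0.478.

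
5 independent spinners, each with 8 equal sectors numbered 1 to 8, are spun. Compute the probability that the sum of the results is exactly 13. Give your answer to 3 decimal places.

There are 8^5 = 32768 equally likely outcomes.
The number of ordered 5-tuples from {1,…,8} summing to 13 is 490.
P(sum = 13) = 490/32768 = 245/16384 ≈ 0.015.

0.015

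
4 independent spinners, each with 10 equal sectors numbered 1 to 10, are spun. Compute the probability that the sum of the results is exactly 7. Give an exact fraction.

1/500

There are 10^4 = 10000 equally likely outcomes.
The number of ordered 4-tuples from {1,…,10} summing to 7 is 20.
P(sum = 7) = 20/10000 = 1/500.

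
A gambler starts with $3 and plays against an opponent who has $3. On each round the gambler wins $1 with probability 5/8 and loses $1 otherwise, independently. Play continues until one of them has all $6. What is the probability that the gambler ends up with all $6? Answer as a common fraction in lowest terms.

125/152

Let r = q/p = (3/8)/(5/8) = 3/5. The recurrence P(i) = p·P(i+1) + q·P(i−1) with P(0)=0, P(6)=1 gives P(i) = (1 − r^i)/(1 − r^6).
P(3) = (1 − (3/5)^3) / (1 − (3/5)^6) = 125/152.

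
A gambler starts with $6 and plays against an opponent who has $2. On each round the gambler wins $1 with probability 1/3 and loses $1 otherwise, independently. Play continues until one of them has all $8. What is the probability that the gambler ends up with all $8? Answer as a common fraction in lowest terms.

21/85

Let r = q/p = (2/3)/(1/3) = 2. The recurrence P(i) = p·P(i+1) + q·P(i−1) with P(0)=0, P(8)=1 gives P(i) = (1 − r^i)/(1 − r^8).
P(6) = (1 − (2)^6) / (1 − (2)^8) = 21/85.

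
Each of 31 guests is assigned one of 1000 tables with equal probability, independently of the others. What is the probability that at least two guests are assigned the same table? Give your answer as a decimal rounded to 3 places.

0.375

It's easier to compute the probability that all 31 are distinct.
P(all distinct) = 1000/1000 · 999/1000 · ··· · 970/1000 ≈ 0.625.
So the probability of at least one match is 1 − 0.625 = 0.375.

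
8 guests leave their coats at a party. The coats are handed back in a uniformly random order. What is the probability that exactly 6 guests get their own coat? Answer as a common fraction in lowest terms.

1/1440

Choose which 6 of the 8 are fixed: C(8,6) = 28 ways.
The remaining 2 must have no fixed point: D(2) = 1.
P = 28·1/40320 = 1/1440.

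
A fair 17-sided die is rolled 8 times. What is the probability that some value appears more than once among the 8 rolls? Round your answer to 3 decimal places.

0.859

P(all 8 different) = 17/17 · 16/17 · ··· · 10/17 ≈ 0.141.
P(at least two equal) = 1 − 0.141 = 0.859.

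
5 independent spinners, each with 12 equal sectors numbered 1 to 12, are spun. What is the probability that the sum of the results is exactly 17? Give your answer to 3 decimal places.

0.007

There are 12^5 = 248832 equally likely outcomes.
The number of ordered 5-tuples from {1,…,12} summing to 17 is 1815.
P(sum = 17) = 1815/248832 = 605/82944 ≈ 0.007.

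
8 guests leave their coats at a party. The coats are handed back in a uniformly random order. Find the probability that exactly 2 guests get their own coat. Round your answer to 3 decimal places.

0.184

Choose which 2 of the 8 are fixed: C(8,2) = 28 ways.
The remaining 6 must have no fixed point: D(6) = 265.
P = 28·265/40320 = 53/288 ≈ 0.184.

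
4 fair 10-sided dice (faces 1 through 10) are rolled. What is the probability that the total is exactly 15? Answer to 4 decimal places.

There are 10^4 = 10000 equally likely outcomes.
The number of ordered 4-tuples from {1,…,10} summing to 15 is 348.
P(sum = 15) = 348/10000 = 87/2500 ≈ 0.0348.

0.0348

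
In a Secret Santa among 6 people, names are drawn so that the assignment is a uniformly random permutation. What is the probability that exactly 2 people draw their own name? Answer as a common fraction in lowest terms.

Choose which 2 of the 6 are fixed: C(6,2) = 15 ways.
The remaining 4 must have no fixed point: D(4) = 9.
P = 15·9/720 = 3/16.

3/16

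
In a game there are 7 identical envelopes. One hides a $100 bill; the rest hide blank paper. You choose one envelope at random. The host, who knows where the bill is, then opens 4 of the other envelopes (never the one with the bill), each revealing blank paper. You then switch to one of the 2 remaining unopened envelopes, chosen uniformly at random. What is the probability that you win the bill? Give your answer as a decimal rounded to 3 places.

0.429

Your original envelope holds the bill with probability 1/7, so the other 6 collectively hold it with probability 6/7.
The host can always find 4 empty envelopes to open, so the reveals don't change that 6/7; it is now spread over the 2 remaining unopened envelopes.
P(win by switching) = (6/7) · (1/2) = 3/7 ≈ 0.429.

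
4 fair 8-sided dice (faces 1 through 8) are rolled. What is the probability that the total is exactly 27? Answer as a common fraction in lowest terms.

There are 8^4 = 4096 equally likely outcomes.
The number of ordered 4-tuples from {1,…,8} summing to 27 is 56.
P(sum = 27) = 56/4096 = 7/512.

7/512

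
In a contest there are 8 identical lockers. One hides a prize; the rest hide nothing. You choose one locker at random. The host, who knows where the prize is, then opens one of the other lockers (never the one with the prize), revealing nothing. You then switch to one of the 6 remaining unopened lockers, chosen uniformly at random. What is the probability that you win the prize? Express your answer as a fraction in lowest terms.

Your original locker holds the prize with probability 1/8, so the other 7 collectively hold it with probability 7/8.
The host can always find an empty locker to open, so this doesn't change that 7/8; it is now spread over the 6 remaining unopened lockers.
P(win by switching) = (7/8) · (1/6) = 7/48.

7/48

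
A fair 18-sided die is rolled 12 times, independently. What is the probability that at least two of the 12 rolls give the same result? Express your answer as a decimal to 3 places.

P(all 12 different) = 18/18 · 17/18 · ··· · 7/18 ≈ 0.008.
P(at least two equal) = 1 − 0.008 = 0.992.

0.992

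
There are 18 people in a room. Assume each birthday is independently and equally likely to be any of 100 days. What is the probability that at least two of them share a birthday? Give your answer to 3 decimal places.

0.804

It's easier to compute the probability that all 18 are distinct.
P(all distinct) = 100/100 · 99/100 · ··· · 83/100 ≈ 0.196.
So the probability of at least one match is 1 − 0.196 = 0.804.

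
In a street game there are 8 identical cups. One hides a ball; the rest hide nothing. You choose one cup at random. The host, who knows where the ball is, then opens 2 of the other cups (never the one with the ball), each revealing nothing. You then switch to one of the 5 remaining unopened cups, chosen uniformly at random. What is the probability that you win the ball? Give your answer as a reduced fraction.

7/40

Your original cup holds the ball with probability 1/8, so the other 7 collectively hold it with probability 7/8.
The host can always find 2 empty cups to open, so the reveals don't change that 7/8; it is now spread over the 5 remaining unopened cups.
P(win by switching) = (7/8) · (1/5) = 7/40.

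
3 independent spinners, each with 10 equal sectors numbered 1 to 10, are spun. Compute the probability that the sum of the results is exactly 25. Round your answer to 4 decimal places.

There are 10^3 = 1000 equally likely outcomes.
The number of ordered 3-tuples from {1,…,10} summing to 25 is 21.
P(sum = 25) = 21/1000 ≈ 0.0210.

0.0210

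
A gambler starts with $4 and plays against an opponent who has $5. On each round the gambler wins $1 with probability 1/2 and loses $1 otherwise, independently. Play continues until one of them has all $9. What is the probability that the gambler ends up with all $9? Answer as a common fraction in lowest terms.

With a fair step, P(i) = ½P(i−1) + ½P(i+1) with P(0)=0, P(9)=1 has the linear solution P(i) = i/9.
P(4) = 4/9.

4/9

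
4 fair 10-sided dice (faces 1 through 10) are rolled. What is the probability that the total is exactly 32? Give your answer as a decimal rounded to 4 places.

There are 10^4 = 10000 equally likely outcomes.
The number of ordered 4-tuples from {1,…,10} summing to 32 is 165.
P(sum = 32) = 165/10000 = 33/2000 ≈ 0.0165.

0.0165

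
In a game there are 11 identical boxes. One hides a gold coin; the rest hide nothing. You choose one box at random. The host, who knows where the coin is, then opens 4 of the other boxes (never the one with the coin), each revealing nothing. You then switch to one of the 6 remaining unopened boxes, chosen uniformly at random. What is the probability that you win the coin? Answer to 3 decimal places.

0.152

Your original box holds the coin with probability 1/11, so the other 10 collectively hold it with probability 10/11.
The host can always find 4 empty boxes to open, so the reveals don't change that 10/11; it is now spread over the 6 remaining unopened boxes.
P(win by switching) = (10/11) · (1/6) = 5/33 ≈ 0.152.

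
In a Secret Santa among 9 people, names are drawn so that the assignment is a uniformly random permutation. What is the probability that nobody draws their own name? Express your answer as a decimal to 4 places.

0.3679

This is the derangement probability: permutations of 9 with no fixed point.
D(9) = 9! · (1 − 1/1! + 1/2! − ··· + (−1)^9/9!) = 133496.
P = 133496/362880 = 16687/45360 ≈ 0.3679.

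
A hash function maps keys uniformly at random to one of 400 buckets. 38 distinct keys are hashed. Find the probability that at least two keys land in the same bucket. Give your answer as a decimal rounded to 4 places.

0.8372

It's easier to compute the probability that all 38 are distinct.
P(all distinct) = 400/400 · 399/400 · ··· · 363/400 ≈ 0.1628.
So the probability of at least one match is 1 − 0.1628 = 0.8372.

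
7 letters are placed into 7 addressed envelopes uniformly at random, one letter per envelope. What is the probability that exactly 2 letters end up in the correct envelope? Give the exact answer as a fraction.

Choose which 2 of the 7 are fixed: C(7,2) = 21 ways.
The remaining 5 must have no fixed point: D(5) = 44.
P = 21·44/5040 = 11/60.

11/60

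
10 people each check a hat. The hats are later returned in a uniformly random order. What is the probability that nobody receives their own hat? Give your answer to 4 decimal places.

This is the derangement probability: permutations of 10 with no fixed point.
D(10) = 10! · (1 − 1/1! + 1/2! − ··· + (−1)^10/10!) = 1334961.
P = 1334961/3628800 = 16481/44800 ≈ 0.3679.

0.3679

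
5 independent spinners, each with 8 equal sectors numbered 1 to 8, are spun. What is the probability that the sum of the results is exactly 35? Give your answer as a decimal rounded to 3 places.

0.004

There are 8^5 = 32768 equally likely outcomes.
The number of ordered 5-tuples from {1,…,8} summing to 35 is 126.
P(sum = 35) = 126/32768 = 63/16384 ≈ 0.004.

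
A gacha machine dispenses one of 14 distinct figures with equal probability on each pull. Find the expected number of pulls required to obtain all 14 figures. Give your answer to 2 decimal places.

45.52

After i distinct types are collected, each trial gives a new one with probability (14−i)/14, so the expected wait for the next new type is 14/(14−i).
E = 14/14 + 14/13 + 14/12 + 14/11 + 14/10 + 14/9 + 14/8 + 14/7 + 14/6 + 14/5 + 14/4 + 14/3 + 14/2 + 14/1 = 1171733/25740 ≈ 45.52.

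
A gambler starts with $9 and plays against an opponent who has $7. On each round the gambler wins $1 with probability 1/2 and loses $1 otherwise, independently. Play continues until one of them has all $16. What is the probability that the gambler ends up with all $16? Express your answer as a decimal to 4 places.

0.5625

With a fair step, P(i) = ½P(i−1) + ½P(i+1) with P(0)=0, P(16)=1 has the linear solution P(i) = i/16.
P(9) = 9/16 ≈ 0.5625.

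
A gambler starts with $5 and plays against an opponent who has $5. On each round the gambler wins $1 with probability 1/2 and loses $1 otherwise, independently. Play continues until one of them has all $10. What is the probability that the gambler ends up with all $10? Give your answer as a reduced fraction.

1/2

With a fair step, P(i) = ½P(i−1) + ½P(i+1) with P(0)=0, P(10)=1 has the linear solution P(i) = i/10.
P(5) = 5/10 = 1/2.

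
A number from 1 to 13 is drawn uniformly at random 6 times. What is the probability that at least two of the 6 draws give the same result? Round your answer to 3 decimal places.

0.744

P(all 6 different) = 13/13 · 12/13 · ··· · 8/13 ≈ 0.256.
P(at least two equal) = 1 − 0.256 = 0.744.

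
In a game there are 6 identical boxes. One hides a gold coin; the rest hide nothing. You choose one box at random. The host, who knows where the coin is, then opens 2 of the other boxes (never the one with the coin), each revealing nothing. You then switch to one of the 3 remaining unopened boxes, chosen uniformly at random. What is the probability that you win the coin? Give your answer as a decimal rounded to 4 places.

0.2778

Your original box holds the coin with probability 1/6, so the other 5 collectively hold it with probability 5/6.
The host can always find 2 empty boxes to open, so the reveals don't change that 5/6; it is now spread over the 3 remaining unopened boxes.
P(win by switching) = (5/6) · (1/3) = 5/18 ≈ 0.2778.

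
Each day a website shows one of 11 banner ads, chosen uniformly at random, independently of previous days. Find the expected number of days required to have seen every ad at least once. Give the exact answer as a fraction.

83711/2520

After i distinct types are collected, each trial gives a new one with probability (11−i)/11, so the expected wait for the next new type is 11/(11−i).
E = 11/11 + 11/10 + 11/9 + 11/8 + 11/7 + 11/6 + 11/5 + 11/4 + 11/3 + 11/2 + 11/1 = 83711/2520.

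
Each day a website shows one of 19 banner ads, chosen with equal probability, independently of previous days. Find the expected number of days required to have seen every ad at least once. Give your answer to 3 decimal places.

67.407

After i distinct types are collected, each trial gives a new one with probability (19−i)/19, so the expected wait for the next new type is 19/(19−i).
E = 19/19 + 19/18 + 19/17 + 19/16 + 19/15 + 19/14 + 19/13 + 19/12 + 19/11 + 19/10 + 19/9 + 19/8 + 19/7 + 19/6 + 19/5 + 19/4 + 19/3 + 19/2 + 19/1 = 275295799/4084080 ≈ 67.407.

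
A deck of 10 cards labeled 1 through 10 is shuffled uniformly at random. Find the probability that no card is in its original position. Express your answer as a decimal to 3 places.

0.368

This is the derangement probability: permutations of 10 with no fixed point.
D(10) = 10! · (1 − 1/1! + 1/2! − ··· + (−1)^10/10!) = 1334961.
P = 1334961/3628800 = 16481/44800 ≈ 0.368.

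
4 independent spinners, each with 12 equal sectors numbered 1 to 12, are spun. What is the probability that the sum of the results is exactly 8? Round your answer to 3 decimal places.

0.002

There are 12^4 = 20736 equally likely outcomes.
The number of ordered 4-tuples from {1,…,12} summing to 8 is 35.
P(sum = 8) = 35/20736 ≈ 0.002.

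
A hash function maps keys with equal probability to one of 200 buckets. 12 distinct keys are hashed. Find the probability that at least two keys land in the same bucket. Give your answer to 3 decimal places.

It's easier to compute the probability that all 12 are distinct.
P(all distinct) = 200/200 · 199/200 · ··· · 189/200 ≈ 0.714.
So the probability of at least one match is 1 − 0.714 = 0.286.

0.286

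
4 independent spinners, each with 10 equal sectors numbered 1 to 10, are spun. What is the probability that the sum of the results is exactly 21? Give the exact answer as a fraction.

There are 10^4 = 10000 equally likely outcomes.
The number of ordered 4-tuples from {1,…,10} summing to 21 is 660.
P(sum = 21) = 660/10000 = 33/500.

33/500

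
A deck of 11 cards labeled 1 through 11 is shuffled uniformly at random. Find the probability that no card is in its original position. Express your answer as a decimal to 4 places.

0.3679

This is the derangement probability: permutations of 11 with no fixed point.
D(11) = 11! · (1 − 1/1! + 1/2! − ··· + (−1)^11/11!) = 14684570.
P = 14684570/39916800 = 1468457/3991680 ≈ 0.3679.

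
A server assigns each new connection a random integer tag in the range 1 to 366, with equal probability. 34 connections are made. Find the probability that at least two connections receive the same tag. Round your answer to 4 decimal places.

It's easier to compute the probability that all 34 are distinct.
P(all distinct) = 366/366 · 365/366 · ··· · 333/366 ≈ 0.2056.
So the probability of at least one match is 1 − 0.2056 = 0.7944.

0.7944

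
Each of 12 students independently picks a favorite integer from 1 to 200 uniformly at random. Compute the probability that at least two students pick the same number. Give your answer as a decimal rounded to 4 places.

It's easier to compute the probability that all 12 are distinct.
P(all distinct) = 200/200 · 199/200 · ··· · 189/200 ≈ 0.7143.
So the probability of at least one match is 1 − 0.7143 = 0.2857.

0.2857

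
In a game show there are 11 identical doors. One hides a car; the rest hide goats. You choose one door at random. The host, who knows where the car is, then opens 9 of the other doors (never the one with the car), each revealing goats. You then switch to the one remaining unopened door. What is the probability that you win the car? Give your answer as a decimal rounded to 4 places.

0.9091

Your original door holds the car with probability 1/11, so the other 10 collectively hold it with probability 10/11.
The host can always find 9 empty doors to open, so the reveals don't change that 10/11; it is now spread over the 1 remaining unopened door.
P(win by switching) = (10/11) · (1/1) = 10/11 ≈ 0.9091.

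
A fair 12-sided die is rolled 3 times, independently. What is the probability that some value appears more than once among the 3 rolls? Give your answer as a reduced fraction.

17/72

P(all 3 different) = 12/12 · 11/12 · ··· · 10/12 = 55/72.
P(at least two equal) = 1 − 55/72 = 17/72.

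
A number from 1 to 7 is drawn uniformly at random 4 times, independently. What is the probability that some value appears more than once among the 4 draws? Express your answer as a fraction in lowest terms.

P(all 4 different) = 7/7 · 6/7 · ··· · 4/7 = 120/343.
P(at least two equal) = 1 − 120/343 = 223/343.

223/343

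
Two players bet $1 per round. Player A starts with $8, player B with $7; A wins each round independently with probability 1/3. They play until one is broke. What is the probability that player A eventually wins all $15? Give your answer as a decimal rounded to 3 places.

Let r = q/p = (2/3)/(1/3) = 2. The recurrence P(i) = p·P(i+1) + q·P(i−1) with P(0)=0, P(15)=1 gives P(i) = (1 − r^i)/(1 − r^15).
P(8) = (1 − (2)^8) / (1 − (2)^15) = 255/32767 ≈ 0.008.

0.008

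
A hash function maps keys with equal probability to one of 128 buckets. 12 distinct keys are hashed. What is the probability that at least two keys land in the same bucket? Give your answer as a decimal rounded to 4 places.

0.4125

It's easier to compute the probability that all 12 are distinct.
P(all distinct) = 128/128 · 127/128 · ··· · 117/128 ≈ 0.5875.
So the probability of at least one match is 1 − 0.5875 = 0.4125.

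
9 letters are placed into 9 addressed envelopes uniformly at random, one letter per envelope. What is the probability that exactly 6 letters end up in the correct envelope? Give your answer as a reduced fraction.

Choose which 6 of the 9 are fixed: C(9,6) = 84 ways.
The remaining 3 must have no fixed point: D(3) = 2.
P = 84·2/362880 = 1/2160.

1/2160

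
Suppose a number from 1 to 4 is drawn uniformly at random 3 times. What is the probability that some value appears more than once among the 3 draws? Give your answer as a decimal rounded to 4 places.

0.6250

P(all 3 different) = 4/4 · 3/4 · ··· · 2/4 ≈ 0.3750.
P(at least two equal) = 1 − 0.3750 = 0.6250.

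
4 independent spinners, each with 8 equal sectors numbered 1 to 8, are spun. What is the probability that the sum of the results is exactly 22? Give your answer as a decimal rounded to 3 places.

0.060

There are 8^4 = 4096 equally likely outcomes.
The number of ordered 4-tuples from {1,…,8} summing to 22 is 246.
P(sum = 22) = 246/4096 = 123/2048 ≈ 0.060.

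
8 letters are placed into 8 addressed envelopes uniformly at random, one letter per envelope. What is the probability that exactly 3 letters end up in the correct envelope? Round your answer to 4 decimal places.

0.0611

Choose which 3 of the 8 are fixed: C(8,3) = 56 ways.
The remaining 5 must have no fixed point: D(5) = 44.
P = 56·44/40320 = 11/180 ≈ 0.0611.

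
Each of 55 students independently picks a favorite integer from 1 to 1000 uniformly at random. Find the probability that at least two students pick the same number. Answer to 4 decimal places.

0.7797

It's easier to compute the probability that all 55 are distinct.
P(all distinct) = 1000/1000 · 999/1000 · ··· · 946/1000 ≈ 0.2203.
So the probability of at least one match is 1 − 0.2203 = 0.7797.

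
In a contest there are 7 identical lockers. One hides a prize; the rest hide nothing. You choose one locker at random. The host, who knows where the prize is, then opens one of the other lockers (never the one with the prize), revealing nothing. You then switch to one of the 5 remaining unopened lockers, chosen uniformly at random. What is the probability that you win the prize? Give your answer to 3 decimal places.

0.171

Your original locker holds the prize with probability 1/7, so the other 6 collectively hold it with probability 6/7.
The host can always find an empty locker to open, so this doesn't change that 6/7; it is now spread over the 5 remaining unopened lockers.
P(win by switching) = (6/7) · (1/5) = 6/35 ≈ 0.171.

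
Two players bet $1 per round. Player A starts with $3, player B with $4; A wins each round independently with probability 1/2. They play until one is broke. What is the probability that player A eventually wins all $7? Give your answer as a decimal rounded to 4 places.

With a fair step, P(i) = ½P(i−1) + ½P(i+1) with P(0)=0, P(7)=1 has the linear solution P(i) = i/7.
P(3) = 3/7 ≈ 0.4286.

0.4286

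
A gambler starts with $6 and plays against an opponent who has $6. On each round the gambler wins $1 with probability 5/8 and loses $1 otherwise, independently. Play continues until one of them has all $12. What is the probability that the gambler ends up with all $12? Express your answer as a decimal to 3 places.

0.955

Let r = q/p = (3/8)/(5/8) = 3/5. The recurrence P(i) = p·P(i+1) + q·P(i−1) with P(0)=0, P(12)=1 gives P(i) = (1 − r^i)/(1 − r^12).
P(6) = (1 − (3/5)^6) / (1 − (3/5)^12) = 15625/16354 ≈ 0.955.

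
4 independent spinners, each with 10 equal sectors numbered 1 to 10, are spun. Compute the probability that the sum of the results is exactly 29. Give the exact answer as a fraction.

87/2500

There are 10^4 = 10000 equally likely outcomes.
The number of ordered 4-tuples from {1,…,10} summing to 29 is 348.
P(sum = 29) = 348/10000 = 87/2500.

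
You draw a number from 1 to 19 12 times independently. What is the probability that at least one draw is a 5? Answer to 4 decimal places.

0.4773

P(no draw is a 5) = (18/19)^12 ≈ 0.5227.
P(at least one) = 1 − 0.5227 = 0.4773.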